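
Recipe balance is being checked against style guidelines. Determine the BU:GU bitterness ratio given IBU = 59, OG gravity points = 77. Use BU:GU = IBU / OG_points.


BU:GU = 59 / 77

0.7662


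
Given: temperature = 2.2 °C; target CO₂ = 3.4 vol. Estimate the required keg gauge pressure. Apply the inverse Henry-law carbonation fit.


psi = vols/(0.01821 + 0.09011·e^(−0.04·T)) − 14.695
psi = 3.4/(0.01821 + 0.09011·e^(−0.04·2.2)) − 14.695

19.0589 psi


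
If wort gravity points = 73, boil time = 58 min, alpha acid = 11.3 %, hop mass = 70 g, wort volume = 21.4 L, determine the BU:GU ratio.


U = 1.65·0.000125^(GP/1000)·(1−e^(−0.04t))/4.15;  IBU = (α/100)·m·U·1000/V;  BU:GU = IBU/GP
U = 1.65·0.000125^(73/1000)·(1−e^(−0.04·58))/4.15 = 0.1860
IBU = (11.3/100)·70·0.1860·1000/21.4 = 68.7619
BU:GU = 68.7619/73

0.9419


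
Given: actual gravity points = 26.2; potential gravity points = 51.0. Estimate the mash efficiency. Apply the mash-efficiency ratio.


efficiency = actual / potential × 100
efficiency = 26.2 / 51.0 × 100

51.3725 %


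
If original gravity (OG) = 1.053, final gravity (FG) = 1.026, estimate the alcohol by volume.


ABV = (OG − FG) · 131.25
ABV = (1.053 − 1.026) · 131.25

3.5437 % ABV


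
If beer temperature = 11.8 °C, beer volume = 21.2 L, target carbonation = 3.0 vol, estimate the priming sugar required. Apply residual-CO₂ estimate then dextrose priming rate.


residual = 14.695·(0.01821 + 0.09011·e^(−0.04·T));  sugar = (target − residual)·4.0·V
residual = 14.695·(0.01821 + 0.09011·e^(−0.04·11.8)) = 1.0935
sugar = (3.0 − 1.0935)·4.0·21.2

161.6670 g


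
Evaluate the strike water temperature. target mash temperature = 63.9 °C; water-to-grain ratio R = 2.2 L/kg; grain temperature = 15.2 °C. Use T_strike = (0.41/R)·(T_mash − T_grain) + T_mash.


T_strike = (0.41/2.2)·(63.9 − 15.2) + 63.9

72.9759 °C


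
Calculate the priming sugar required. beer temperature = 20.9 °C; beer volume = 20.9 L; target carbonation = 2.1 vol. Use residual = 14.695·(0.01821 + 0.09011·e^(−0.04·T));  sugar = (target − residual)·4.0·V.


residual = 14.695·(0.01821 + 0.09011·e^(−0.04·20.9)) = 0.8415
sugar = (2.1 − 0.8415)·4.0·20.9

105.2069 g


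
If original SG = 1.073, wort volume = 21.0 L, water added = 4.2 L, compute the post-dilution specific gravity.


SG_new = 1 + (SG_old − 1)·V_old/(V_old + V_water)
pts = (1.073 − 1)·1000·21.0/(21.0 + 4.2) = 60.8333
SG_new = 1 + 60.8333/1000

1.0608


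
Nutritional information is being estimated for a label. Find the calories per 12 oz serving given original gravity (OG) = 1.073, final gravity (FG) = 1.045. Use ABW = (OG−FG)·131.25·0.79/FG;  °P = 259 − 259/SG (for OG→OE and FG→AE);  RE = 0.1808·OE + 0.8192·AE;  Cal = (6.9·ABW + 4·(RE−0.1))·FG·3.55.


ABW = (1.073 − 1.045)·131.25·0.79/1.045 = 2.7782
OE = 259 − 259/1.073 = 17.6207 °P
AE = 259 − 259/1.045 = 11.1531 °P
RE = 0.1808·17.6207 + 0.8192·11.1531 = 12.3224 °P
Cal = (6.9·2.7782 + 4·(12.3224−0.1))·1.045·3.55

252.4840 kcal


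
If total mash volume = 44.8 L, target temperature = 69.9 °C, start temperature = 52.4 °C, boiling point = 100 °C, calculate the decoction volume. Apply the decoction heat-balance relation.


V_dec = V_total·(T_target − T_start)/(T_boil − T_start)
V_dec = 44.8·(69.9 − 52.4)/(100 − 52.4)

16.4706 L


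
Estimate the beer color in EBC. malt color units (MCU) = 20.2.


SRM = 1.4922·MCU^0.6859;  EBC = SRM·1.97
SRM = 1.4922·20.2^0.6859 = 11.7265
EBC = 11.7265·1.97

23.1012 EBC


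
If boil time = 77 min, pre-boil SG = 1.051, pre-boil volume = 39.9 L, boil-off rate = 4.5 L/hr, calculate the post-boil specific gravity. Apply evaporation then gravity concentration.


V_post = V_pre − rate·(t/60);  SG_post = 1 + (SG_pre−1)·V_pre/V_post
V_post = 39.9 − 4.5·(77/60) = 34.1250
SG_post = 1 + (1.051 − 1)·39.9/34.1250

1.0596


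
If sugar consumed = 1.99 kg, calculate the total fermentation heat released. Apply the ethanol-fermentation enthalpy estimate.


Q = m_sugar · 590 kJ/kg
Q = 1.99 · 590

1174.1000 kJ


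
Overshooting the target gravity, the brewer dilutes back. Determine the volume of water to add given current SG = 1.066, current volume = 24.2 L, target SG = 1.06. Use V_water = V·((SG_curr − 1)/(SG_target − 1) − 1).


V_water = 24.2·((1.066 − 1)/(1.06 − 1) − 1)

2.4200 L


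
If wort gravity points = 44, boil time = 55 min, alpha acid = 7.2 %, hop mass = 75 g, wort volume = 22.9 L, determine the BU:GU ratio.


U = 1.65·0.000125^(GP/1000)·(1−e^(−0.04t))/4.15;  IBU = (α/100)·m·U·1000/V;  BU:GU = IBU/GP
U = 1.65·0.000125^(44/1000)·(1−e^(−0.04·55))/4.15 = 0.2381
IBU = (7.2/100)·75·0.2381·1000/22.9 = 56.1379
BU:GU = 56.1379/44

1.2759


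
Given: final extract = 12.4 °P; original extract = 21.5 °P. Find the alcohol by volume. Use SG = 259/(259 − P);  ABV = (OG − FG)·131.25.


OG = 259/(259 − 21.5) = 1.0905
FG = 259/(259 − 12.4) = 1.0503
ABV = (1.0905 − 1.0503)·131.25

5.2818 % ABV


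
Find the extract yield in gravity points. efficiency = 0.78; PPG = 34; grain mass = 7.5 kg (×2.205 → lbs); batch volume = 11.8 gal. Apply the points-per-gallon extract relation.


points = lbs × PPG × eff / vol
lbs = 7.5 × 2.205 = 16.5375
points = 16.5375 × 34 × 0.78 / 11.8

37.1673 points


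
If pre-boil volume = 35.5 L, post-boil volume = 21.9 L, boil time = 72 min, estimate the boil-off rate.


rate = (V_pre − V_post) / (t_min/60)
rate = (35.5 − 21.9) / (72/60)

11.3333 L/hr


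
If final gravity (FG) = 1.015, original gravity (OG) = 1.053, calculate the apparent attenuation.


AA = (OG − FG)/(OG − 1) · 100
AA = (1.053 − 1.015)/(1.053 − 1) · 100

71.6981 %


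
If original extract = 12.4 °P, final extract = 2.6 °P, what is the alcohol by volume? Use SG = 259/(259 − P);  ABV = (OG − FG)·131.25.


OG = 259/(259 − 12.4) = 1.0503
FG = 259/(259 − 2.6) = 1.0101
ABV = (1.0503 − 1.0101)·131.25

5.2688 % ABV


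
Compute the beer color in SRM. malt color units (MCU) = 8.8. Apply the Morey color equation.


SRM = 1.4922 · MCU^0.6859
SRM = 1.4922 · 8.8^0.6859

6.6320 SRM


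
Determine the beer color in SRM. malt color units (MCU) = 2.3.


SRM = 1.4922 · MCU^0.6859
SRM = 1.4922 · 2.3^0.6859

2.6420 SRM


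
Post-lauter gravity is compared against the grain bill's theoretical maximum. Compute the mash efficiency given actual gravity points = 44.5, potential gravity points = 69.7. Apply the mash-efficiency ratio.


efficiency = actual / potential × 100
efficiency = 44.5 / 69.7 × 100

63.8451 %


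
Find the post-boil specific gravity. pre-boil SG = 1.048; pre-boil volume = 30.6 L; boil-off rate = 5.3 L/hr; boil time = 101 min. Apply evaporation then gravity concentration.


V_post = V_pre − rate·(t/60);  SG_post = 1 + (SG_pre−1)·V_pre/V_post
V_post = 30.6 − 5.3·(101/60) = 21.6783
SG_post = 1 + (1.048 − 1)·30.6/21.6783

1.0678


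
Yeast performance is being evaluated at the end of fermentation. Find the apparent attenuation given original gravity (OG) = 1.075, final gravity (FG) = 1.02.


AA = (OG − FG)/(OG − 1) · 100
AA = (1.075 − 1.02)/(1.075 − 1) · 100

73.3333 %


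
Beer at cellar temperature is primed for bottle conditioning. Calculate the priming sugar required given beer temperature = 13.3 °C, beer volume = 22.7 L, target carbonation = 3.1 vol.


residual = 14.695·(0.01821 + 0.09011·e^(−0.04·T));  sugar = (target − residual)·4.0·V
residual = 14.695·(0.01821 + 0.09011·e^(−0.04·13.3)) = 1.0454
sugar = (3.1 − 1.0454)·4.0·22.7

186.5532 g


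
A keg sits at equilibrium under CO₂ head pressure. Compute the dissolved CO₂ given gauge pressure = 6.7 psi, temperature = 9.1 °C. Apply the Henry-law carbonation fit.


vols = (P + 14.695)·(0.01821 + 0.09011·e^(−0.04·T))
vols = (6.7 + 14.695)·(0.01821 + 0.09011·e^(−0.04·9.1))

1.7293 volumes


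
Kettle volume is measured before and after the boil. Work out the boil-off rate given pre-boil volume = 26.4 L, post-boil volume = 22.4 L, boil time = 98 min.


rate = (V_pre − V_post) / (t_min/60)
rate = (26.4 − 22.4) / (98/60)

2.4490 L/hr


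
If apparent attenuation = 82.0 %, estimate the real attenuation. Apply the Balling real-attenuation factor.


RA = AA · 0.8192
RA = 82.0 · 0.8192

67.1744 %


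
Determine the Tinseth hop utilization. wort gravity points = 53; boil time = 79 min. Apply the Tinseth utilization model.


U = 1.65·0.000125^(GP/1000) · (1 − e^(−0.04·t))/4.15
bigness = 1.65·0.000125^(53/1000) = 1.0248
boil_factor = (1 − e^(−0.04·79))/4.15 = 0.2307
U = 1.0248 · 0.2307

0.2365


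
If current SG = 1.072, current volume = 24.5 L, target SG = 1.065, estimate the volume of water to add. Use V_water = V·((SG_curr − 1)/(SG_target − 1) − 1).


V_water = 24.5·((1.072 − 1)/(1.065 − 1) − 1)

2.6385 L


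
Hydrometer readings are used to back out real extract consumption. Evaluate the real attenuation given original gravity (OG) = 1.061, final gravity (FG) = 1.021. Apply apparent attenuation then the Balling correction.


AA = (OG−FG)/(OG−1)·100;  RA = AA·0.8192
AA = (1.061 − 1.021)/(1.061 − 1)·100 = 65.5738
RA = 65.5738·0.8192

53.7180 %


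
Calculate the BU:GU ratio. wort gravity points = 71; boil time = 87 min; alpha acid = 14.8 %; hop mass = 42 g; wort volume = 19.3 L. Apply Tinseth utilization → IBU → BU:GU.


U = 1.65·0.000125^(GP/1000)·(1−e^(−0.04t))/4.15;  IBU = (α/100)·m·U·1000/V;  BU:GU = IBU/GP
U = 1.65·0.000125^(71/1000)·(1−e^(−0.04·87))/4.15 = 0.2036
IBU = (14.8/100)·42·0.2036·1000/19.3 = 65.5662
BU:GU = 65.5662/71

0.9235


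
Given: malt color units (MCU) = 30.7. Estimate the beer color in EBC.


SRM = 1.4922·MCU^0.6859;  EBC = SRM·1.97
SRM = 1.4922·30.7^0.6859 = 15.6263
EBC = 15.6263·1.97

30.7837 EBC


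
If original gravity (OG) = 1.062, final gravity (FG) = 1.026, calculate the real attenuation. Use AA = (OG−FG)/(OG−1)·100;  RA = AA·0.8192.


AA = (1.062 − 1.026)/(1.062 − 1)·100 = 58.0645
RA = 58.0645·0.8192

47.5665 %


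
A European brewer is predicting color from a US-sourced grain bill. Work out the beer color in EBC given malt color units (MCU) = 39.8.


SRM = 1.4922·MCU^0.6859;  EBC = SRM·1.97
SRM = 1.4922·39.8^0.6859 = 18.6718
EBC = 18.6718·1.97

36.7835 EBC


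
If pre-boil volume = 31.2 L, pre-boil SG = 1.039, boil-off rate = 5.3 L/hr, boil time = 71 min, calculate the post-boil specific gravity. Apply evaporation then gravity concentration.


V_post = V_pre − rate·(t/60);  SG_post = 1 + (SG_pre−1)·V_pre/V_post
V_post = 31.2 − 5.3·(71/60) = 24.9283
SG_post = 1 + (1.039 − 1)·31.2/24.9283

1.0488


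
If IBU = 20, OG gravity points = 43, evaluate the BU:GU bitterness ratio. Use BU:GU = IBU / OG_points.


BU:GU = 20 / 43

0.4651


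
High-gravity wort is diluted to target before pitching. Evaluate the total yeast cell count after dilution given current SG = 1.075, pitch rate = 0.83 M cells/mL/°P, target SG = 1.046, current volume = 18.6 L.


V_w = V·((SG_c−1)/(SG_t−1)−1);  °P = 259 − 259/SG_t;  cells = rate·(V+V_w)·°P
V_w = 18.6·((1.075−1)/(1.046−1)−1) = 11.7261
V_final = 18.6 + 11.7261 = 30.3261
°P = 259 − 259/1.046 = 11.3901
cells = 0.83·30.3261·11.3901

286.6952 billion cells


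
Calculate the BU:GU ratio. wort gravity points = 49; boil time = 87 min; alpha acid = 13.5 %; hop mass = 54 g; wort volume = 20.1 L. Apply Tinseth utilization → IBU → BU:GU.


U = 1.65·0.000125^(GP/1000)·(1−e^(−0.04t))/4.15;  IBU = (α/100)·m·U·1000/V;  BU:GU = IBU/GP
U = 1.65·0.000125^(49/1000)·(1−e^(−0.04·87))/4.15 = 0.2481
IBU = (13.5/100)·54·0.2481·1000/20.1 = 89.9759
BU:GU = 89.9759/49

1.8362


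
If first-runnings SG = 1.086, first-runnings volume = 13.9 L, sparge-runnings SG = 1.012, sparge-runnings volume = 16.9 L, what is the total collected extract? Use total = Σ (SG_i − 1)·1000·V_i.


first = (1.086 − 1)·1000·13.9 = 1195.4000
sparge = (1.012 − 1)·1000·16.9 = 202.8000
total = 1195.4000 + 202.8000

1398.2000 gravity·L


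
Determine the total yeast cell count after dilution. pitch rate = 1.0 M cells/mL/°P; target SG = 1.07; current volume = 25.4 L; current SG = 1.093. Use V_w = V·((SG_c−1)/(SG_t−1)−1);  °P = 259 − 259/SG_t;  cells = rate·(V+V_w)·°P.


V_w = 25.4·((1.093−1)/(1.07−1)−1) = 8.3457
V_final = 25.4 + 8.3457 = 33.7457
°P = 259 − 259/1.07 = 16.9439
cells = 1.0·33.7457·16.9439

571.7849 billion cells


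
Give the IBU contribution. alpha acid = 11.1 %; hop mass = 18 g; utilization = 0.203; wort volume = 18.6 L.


IBU = (α/100)·mass·U·1000 / V
IBU = (11.1/100)·18·0.203·1000 / 18.6

21.8061 IBU


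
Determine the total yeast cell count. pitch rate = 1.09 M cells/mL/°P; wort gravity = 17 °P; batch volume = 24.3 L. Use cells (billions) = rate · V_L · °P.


cells = 1.09 · 24.3 · 17

450.2790 billion cells


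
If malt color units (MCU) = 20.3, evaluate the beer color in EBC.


SRM = 1.4922·MCU^0.6859;  EBC = SRM·1.97
SRM = 1.4922·20.3^0.6859 = 11.7663
EBC = 11.7663·1.97

23.1795 EBC


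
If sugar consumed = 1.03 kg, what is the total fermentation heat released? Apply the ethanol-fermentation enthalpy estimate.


Q = m_sugar · 590 kJ/kg
Q = 1.03 · 590

607.7000 kJ


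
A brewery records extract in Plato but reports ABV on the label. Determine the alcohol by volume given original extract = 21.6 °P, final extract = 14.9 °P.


SG = 259/(259 − P);  ABV = (OG − FG)·131.25
OG = 259/(259 − 21.6) = 1.0910
FG = 259/(259 − 14.9) = 1.0610
ABV = (1.0910 − 1.0610)·131.25

3.9303 % ABV


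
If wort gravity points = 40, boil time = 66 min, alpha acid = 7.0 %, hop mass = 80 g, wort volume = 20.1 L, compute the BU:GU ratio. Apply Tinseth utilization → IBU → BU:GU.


U = 1.65·0.000125^(GP/1000)·(1−e^(−0.04t))/4.15;  IBU = (α/100)·m·U·1000/V;  BU:GU = IBU/GP
U = 1.65·0.000125^(40/1000)·(1−e^(−0.04·66))/4.15 = 0.2577
IBU = (7.0/100)·80·0.2577·1000/20.1 = 71.8044
BU:GU = 71.8044/40

1.7951


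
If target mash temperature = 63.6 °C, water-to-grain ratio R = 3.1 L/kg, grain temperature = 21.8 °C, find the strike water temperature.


T_strike = (0.41/R)·(T_mash − T_grain) + T_mash
T_strike = (0.41/3.1)·(63.6 − 21.8) + 63.6

69.1284 °C


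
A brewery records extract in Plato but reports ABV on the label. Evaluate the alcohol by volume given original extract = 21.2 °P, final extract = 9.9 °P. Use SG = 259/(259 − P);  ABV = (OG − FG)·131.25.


OG = 259/(259 − 21.2) = 1.0892
FG = 259/(259 − 9.9) = 1.0397
ABV = (1.0892 − 1.0397)·131.25

6.4847 % ABV


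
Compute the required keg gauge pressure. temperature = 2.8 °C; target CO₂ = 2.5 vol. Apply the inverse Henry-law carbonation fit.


psi = vols/(0.01821 + 0.09011·e^(−0.04·T)) − 14.695
psi = 2.5/(0.01821 + 0.09011·e^(−0.04·2.8)) − 14.695

10.6157 psi


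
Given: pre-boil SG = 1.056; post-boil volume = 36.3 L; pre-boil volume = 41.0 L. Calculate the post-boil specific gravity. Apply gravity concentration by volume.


SG_post = 1 + (SG_pre − 1)·V_pre/V_post
pts_pre = (1.056 − 1)·1000 = 56.0000
pts_post = 56.0000·41.0/36.3 = 63.2507
SG_post = 1 + 63.2507/1000

1.0633


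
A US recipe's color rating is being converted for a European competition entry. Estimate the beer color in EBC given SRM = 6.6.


EBC = SRM · 1.97
EBC = 6.6 · 1.97

13.0020 EBC


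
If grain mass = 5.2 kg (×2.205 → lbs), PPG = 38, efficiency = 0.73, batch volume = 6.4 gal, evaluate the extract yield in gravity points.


points = lbs × PPG × eff / vol
lbs = 5.2 × 2.205 = 11.4660
points = 11.4660 × 38 × 0.73 / 6.4

49.6979 points


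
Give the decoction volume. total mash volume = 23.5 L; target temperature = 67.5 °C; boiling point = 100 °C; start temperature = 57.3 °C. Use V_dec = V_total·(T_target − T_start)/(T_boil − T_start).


V_dec = 23.5·(67.5 − 57.3)/(100 − 57.3)

5.6136 L


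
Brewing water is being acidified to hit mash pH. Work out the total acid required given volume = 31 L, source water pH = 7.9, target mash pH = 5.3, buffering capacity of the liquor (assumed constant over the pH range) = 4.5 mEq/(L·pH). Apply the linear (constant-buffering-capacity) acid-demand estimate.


acid = buffering capacity · (pH_source − pH_target) · V
acid = 4.5 · (7.9 − 5.3) · 31

362.7000 mEq


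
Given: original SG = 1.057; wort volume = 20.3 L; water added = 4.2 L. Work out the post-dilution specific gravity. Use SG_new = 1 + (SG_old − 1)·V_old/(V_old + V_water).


pts = (1.057 − 1)·1000·20.3/(20.3 + 4.2) = 47.2286
SG_new = 1 + 47.2286/1000

1.0472


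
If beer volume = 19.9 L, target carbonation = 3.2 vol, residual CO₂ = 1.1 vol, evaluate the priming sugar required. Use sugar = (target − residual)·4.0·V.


sugar = (3.2 − 1.1)·4.0·19.9

167.1600 g


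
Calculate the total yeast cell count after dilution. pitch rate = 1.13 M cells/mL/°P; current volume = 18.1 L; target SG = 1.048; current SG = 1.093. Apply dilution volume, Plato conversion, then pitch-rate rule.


V_w = V·((SG_c−1)/(SG_t−1)−1);  °P = 259 − 259/SG_t;  cells = rate·(V+V_w)·°P
V_w = 18.1·((1.093−1)/(1.048−1)−1) = 16.9687
V_final = 18.1 + 16.9687 = 35.0687
°P = 259 − 259/1.048 = 11.8626
cells = 1.13·35.0687·11.8626

470.0872 billion cells


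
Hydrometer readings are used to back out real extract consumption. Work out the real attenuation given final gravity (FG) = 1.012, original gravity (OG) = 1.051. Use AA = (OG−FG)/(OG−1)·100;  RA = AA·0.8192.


AA = (1.051 − 1.012)/(1.051 − 1)·100 = 76.4706
RA = 76.4706·0.8192

62.6447 %


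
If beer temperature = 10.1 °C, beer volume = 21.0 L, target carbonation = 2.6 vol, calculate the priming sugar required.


residual = 14.695·(0.01821 + 0.09011·e^(−0.04·T));  sugar = (target − residual)·4.0·V
residual = 14.695·(0.01821 + 0.09011·e^(−0.04·10.1)) = 1.1517
sugar = (2.6 − 1.1517)·4.0·21.0

121.6599 g


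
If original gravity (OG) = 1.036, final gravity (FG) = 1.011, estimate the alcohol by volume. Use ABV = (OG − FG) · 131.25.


ABV = (1.036 − 1.011) · 131.25

3.2813 % ABV


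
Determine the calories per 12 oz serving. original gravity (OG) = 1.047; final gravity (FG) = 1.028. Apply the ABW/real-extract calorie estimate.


ABW = (OG−FG)·131.25·0.79/FG;  °P = 259 − 259/SG (for OG→OE and FG→AE);  RE = 0.1808·OE + 0.8192·AE;  Cal = (6.9·ABW + 4·(RE−0.1))·FG·3.55
ABW = (1.047 − 1.028)·131.25·0.79/1.028 = 1.9164
OE = 259 − 259/1.047 = 11.6266 °P
AE = 259 − 259/1.028 = 7.0545 °P
RE = 0.1808·11.6266 + 0.8192·7.0545 = 7.8811 °P
Cal = (6.9·1.9164 + 4·(7.8811−0.1))·1.028·3.55

161.8422 kcal


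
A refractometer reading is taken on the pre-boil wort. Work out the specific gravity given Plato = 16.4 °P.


SG = 259/(259 − P)
SG = 259/(259 − 16.4)

1.0676


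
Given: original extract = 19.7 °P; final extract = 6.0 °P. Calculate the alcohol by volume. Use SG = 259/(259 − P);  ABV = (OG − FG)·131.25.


OG = 259/(259 − 19.7) = 1.0823
FG = 259/(259 − 6.0) = 1.0237
ABV = (1.0823 − 1.0237)·131.25

7.6923 % ABV


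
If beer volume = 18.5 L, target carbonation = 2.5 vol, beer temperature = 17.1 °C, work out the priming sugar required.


residual = 14.695·(0.01821 + 0.09011·e^(−0.04·T));  sugar = (target − residual)·4.0·V
residual = 14.695·(0.01821 + 0.09011·e^(−0.04·17.1)) = 0.9358
sugar = (2.5 − 0.9358)·4.0·18.5

115.7535 g


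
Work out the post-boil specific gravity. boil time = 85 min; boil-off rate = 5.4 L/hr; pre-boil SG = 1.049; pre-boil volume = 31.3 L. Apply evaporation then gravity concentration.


V_post = V_pre − rate·(t/60);  SG_post = 1 + (SG_pre−1)·V_pre/V_post
V_post = 31.3 − 5.4·(85/60) = 23.6500
SG_post = 1 + (1.049 − 1)·31.3/23.6500

1.0648


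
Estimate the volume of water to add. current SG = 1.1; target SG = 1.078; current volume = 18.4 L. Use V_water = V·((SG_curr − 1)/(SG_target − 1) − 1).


V_water = 18.4·((1.1 − 1)/(1.078 − 1) − 1)

5.1897 L


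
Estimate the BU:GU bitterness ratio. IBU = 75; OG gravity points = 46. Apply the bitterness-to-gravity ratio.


BU:GU = IBU / OG_points
BU:GU = 75 / 46

1.6304


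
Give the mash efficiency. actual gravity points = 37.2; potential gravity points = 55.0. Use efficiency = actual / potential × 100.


efficiency = 37.2 / 55.0 × 100

67.6364 %


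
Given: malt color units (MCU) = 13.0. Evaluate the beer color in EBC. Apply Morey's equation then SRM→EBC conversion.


SRM = 1.4922·MCU^0.6859;  EBC = SRM·1.97
SRM = 1.4922·13.0^0.6859 = 8.6672
EBC = 8.6672·1.97

17.0745 EBC


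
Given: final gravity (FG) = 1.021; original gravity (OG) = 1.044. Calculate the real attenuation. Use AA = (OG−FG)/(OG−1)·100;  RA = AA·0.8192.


AA = (1.044 − 1.021)/(1.044 − 1)·100 = 52.2727
RA = 52.2727·0.8192

42.8218 %


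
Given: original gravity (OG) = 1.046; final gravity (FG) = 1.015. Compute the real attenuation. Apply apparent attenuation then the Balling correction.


AA = (OG−FG)/(OG−1)·100;  RA = AA·0.8192
AA = (1.046 − 1.015)/(1.046 − 1)·100 = 67.3913
RA = 67.3913·0.8192

55.2070 %


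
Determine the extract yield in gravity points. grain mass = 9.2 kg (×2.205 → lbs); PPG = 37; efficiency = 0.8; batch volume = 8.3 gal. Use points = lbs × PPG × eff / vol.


lbs = 9.2 × 2.205 = 20.2860
points = 20.2860 × 37 × 0.8 / 8.3

72.3453 points


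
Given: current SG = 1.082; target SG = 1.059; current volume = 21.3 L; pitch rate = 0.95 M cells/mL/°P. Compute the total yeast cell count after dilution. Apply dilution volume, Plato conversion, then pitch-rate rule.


V_w = V·((SG_c−1)/(SG_t−1)−1);  °P = 259 − 259/SG_t;  cells = rate·(V+V_w)·°P
V_w = 21.3·((1.082−1)/(1.059−1)−1) = 8.3034
V_final = 21.3 + 8.3034 = 29.6034
°P = 259 − 259/1.059 = 14.4297
cells = 0.95·29.6034·14.4297

405.8082 billion cells


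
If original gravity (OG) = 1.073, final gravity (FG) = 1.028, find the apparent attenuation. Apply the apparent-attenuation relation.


AA = (OG − FG)/(OG − 1) · 100
AA = (1.073 − 1.028)/(1.073 − 1) · 100

61.6438 %


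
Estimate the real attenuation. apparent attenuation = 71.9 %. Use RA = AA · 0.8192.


RA = 71.9 · 0.8192

58.9005 %


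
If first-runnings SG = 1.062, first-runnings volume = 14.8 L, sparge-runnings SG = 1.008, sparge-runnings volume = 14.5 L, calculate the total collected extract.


total = Σ (SG_i − 1)·1000·V_i
first = (1.062 − 1)·1000·14.8 = 917.6000
sparge = (1.008 − 1)·1000·14.5 = 116.0000
total = 917.6000 + 116.0000

1033.6000 gravity·L


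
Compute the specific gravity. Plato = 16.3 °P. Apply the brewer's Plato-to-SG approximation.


SG = 259/(259 − P)
SG = 259/(259 − 16.3)

1.0672


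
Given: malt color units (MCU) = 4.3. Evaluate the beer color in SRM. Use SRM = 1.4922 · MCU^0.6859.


SRM = 1.4922 · 4.3^0.6859

4.0581 SRM


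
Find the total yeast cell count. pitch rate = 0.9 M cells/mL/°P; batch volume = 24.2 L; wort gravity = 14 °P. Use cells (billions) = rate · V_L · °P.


cells = 0.9 · 24.2 · 14

304.9200 billion cells


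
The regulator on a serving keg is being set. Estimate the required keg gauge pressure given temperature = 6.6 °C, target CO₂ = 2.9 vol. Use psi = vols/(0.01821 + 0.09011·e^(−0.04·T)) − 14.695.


psi = 2.9/(0.01821 + 0.09011·e^(−0.04·6.6)) − 14.695

18.4812 psi


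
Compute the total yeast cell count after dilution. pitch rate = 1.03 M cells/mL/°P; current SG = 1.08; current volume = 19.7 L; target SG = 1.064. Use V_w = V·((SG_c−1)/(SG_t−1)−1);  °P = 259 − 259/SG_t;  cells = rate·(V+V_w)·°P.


V_w = 19.7·((1.08−1)/(1.064−1)−1) = 4.9250
V_final = 19.7 + 4.9250 = 24.6250
°P = 259 − 259/1.064 = 15.5789
cells = 1.03·24.6250·15.5789

395.1405 billion cells


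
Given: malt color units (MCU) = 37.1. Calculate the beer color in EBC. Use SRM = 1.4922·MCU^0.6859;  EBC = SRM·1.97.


SRM = 1.4922·37.1^0.6859 = 17.7935
EBC = 17.7935·1.97

35.0531 EBC


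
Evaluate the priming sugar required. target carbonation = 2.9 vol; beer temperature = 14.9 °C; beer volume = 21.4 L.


residual = 14.695·(0.01821 + 0.09011·e^(−0.04·T));  sugar = (target − residual)·4.0·V
residual = 14.695·(0.01821 + 0.09011·e^(−0.04·14.9)) = 0.9972
sugar = (2.9 − 0.9972)·4.0·21.4

162.8774 g


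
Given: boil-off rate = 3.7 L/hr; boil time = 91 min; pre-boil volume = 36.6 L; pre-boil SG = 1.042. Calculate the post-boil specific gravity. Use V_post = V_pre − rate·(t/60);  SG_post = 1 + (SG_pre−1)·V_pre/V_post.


V_post = 36.6 − 3.7·(91/60) = 30.9883
SG_post = 1 + (1.042 − 1)·36.6/30.9883

1.0496


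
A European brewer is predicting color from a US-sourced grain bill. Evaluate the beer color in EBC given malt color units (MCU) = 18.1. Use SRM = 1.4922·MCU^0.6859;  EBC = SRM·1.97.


SRM = 1.4922·18.1^0.6859 = 10.8760
EBC = 10.8760·1.97

21.4257 EBC


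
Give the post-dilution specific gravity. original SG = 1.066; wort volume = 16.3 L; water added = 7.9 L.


SG_new = 1 + (SG_old − 1)·V_old/(V_old + V_water)
pts = (1.066 − 1)·1000·16.3/(16.3 + 7.9) = 44.4545
SG_new = 1 + 44.4545/1000

1.0445


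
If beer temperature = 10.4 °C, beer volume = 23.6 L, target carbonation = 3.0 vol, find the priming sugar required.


residual = 14.695·(0.01821 + 0.09011·e^(−0.04·T));  sugar = (target − residual)·4.0·V
residual = 14.695·(0.01821 + 0.09011·e^(−0.04·10.4)) = 1.1411
sugar = (3.0 − 1.1411)·4.0·23.6

175.4780 g


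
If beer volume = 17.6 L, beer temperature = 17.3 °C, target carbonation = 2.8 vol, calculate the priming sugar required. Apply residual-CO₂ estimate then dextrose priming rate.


residual = 14.695·(0.01821 + 0.09011·e^(−0.04·T));  sugar = (target − residual)·4.0·V
residual = 14.695·(0.01821 + 0.09011·e^(−0.04·17.3)) = 0.9304
sugar = (2.8 − 0.9304)·4.0·17.6

131.6171 g


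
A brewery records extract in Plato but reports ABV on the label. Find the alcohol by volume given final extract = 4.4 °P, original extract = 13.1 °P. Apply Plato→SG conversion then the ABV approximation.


SG = 259/(259 − P);  ABV = (OG − FG)·131.25
OG = 259/(259 − 13.1) = 1.0533
FG = 259/(259 − 4.4) = 1.0173
ABV = (1.0533 − 1.0173)·131.25

4.7239 % ABV


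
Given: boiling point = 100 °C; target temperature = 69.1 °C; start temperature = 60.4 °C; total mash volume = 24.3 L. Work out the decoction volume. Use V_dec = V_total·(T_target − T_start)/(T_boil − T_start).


V_dec = 24.3·(69.1 − 60.4)/(100 − 60.4)

5.3386 L


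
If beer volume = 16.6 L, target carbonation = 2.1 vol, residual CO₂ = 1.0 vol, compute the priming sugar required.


sugar = (target − residual)·4.0·V
sugar = (2.1 − 1.0)·4.0·16.6

73.0400 g


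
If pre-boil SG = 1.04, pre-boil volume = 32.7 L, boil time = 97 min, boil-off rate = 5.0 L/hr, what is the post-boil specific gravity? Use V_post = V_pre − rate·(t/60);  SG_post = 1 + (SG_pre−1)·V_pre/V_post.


V_post = 32.7 − 5.0·(97/60) = 24.6167
SG_post = 1 + (1.04 − 1)·32.7/24.6167

1.0531


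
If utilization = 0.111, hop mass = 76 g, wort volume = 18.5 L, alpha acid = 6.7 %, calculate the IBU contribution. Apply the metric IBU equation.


IBU = (α/100)·mass·U·1000 / V
IBU = (6.7/100)·76·0.111·1000 / 18.5

30.5520 IBU


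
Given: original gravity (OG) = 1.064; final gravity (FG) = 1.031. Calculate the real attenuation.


AA = (OG−FG)/(OG−1)·100;  RA = AA·0.8192
AA = (1.064 − 1.031)/(1.064 − 1)·100 = 51.5625
RA = 51.5625·0.8192

42.2400 %


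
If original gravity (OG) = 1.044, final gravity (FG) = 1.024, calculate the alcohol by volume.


ABV = (OG − FG) · 131.25
ABV = (1.044 − 1.024) · 131.25

2.6250 % ABV


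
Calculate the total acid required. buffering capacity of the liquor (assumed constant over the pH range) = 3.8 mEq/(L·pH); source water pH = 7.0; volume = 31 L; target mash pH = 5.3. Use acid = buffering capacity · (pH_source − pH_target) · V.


acid = 3.8 · (7.0 − 5.3) · 31

200.2600 mEq


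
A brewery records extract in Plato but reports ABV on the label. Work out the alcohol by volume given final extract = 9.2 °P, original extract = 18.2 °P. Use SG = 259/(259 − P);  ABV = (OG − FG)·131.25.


OG = 259/(259 − 18.2) = 1.0756
FG = 259/(259 − 9.2) = 1.0368
ABV = (1.0756 − 1.0368)·131.25

5.0862 % ABV


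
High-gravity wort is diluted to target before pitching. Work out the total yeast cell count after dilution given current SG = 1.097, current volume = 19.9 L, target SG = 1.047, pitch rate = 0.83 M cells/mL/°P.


V_w = V·((SG_c−1)/(SG_t−1)−1);  °P = 259 − 259/SG_t;  cells = rate·(V+V_w)·°P
V_w = 19.9·((1.097−1)/(1.047−1)−1) = 21.1702
V_final = 19.9 + 21.1702 = 41.0702
°P = 259 − 259/1.047 = 11.6266
cells = 0.83·41.0702·11.6266

396.3291 billion cells


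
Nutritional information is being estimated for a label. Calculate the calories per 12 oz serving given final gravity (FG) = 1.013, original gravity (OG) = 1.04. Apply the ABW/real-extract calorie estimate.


ABW = (OG−FG)·131.25·0.79/FG;  °P = 259 − 259/SG (for OG→OE and FG→AE);  RE = 0.1808·OE + 0.8192·AE;  Cal = (6.9·ABW + 4·(RE−0.1))·FG·3.55
ABW = (1.04 − 1.013)·131.25·0.79/1.013 = 2.7636
OE = 259 − 259/1.04 = 9.9615 °P
AE = 259 − 259/1.013 = 3.3238 °P
RE = 0.1808·9.9615 + 0.8192·3.3238 = 4.5239 °P
Cal = (6.9·2.7636 + 4·(4.5239−0.1))·1.013·3.55

132.2113 kcal


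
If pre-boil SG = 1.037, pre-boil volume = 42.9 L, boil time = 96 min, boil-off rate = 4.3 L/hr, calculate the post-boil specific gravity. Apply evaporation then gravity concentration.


V_post = V_pre − rate·(t/60);  SG_post = 1 + (SG_pre−1)·V_pre/V_post
V_post = 42.9 − 4.3·(96/60) = 36.0200
SG_post = 1 + (1.037 − 1)·42.9/36.0200

1.0441


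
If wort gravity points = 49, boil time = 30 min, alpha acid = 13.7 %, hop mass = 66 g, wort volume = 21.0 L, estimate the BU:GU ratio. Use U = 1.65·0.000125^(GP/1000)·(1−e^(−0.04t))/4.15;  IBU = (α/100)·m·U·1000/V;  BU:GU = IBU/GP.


U = 1.65·0.000125^(49/1000)·(1−e^(−0.04·30))/4.15 = 0.1789
IBU = (13.7/100)·66·0.1789·1000/21.0 = 77.0169
BU:GU = 77.0169/49

1.5718


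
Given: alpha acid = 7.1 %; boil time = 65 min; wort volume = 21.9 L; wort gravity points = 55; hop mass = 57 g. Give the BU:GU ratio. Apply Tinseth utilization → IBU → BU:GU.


U = 1.65·0.000125^(GP/1000)·(1−e^(−0.04t))/4.15;  IBU = (α/100)·m·U·1000/V;  BU:GU = IBU/GP
U = 1.65·0.000125^(55/1000)·(1−e^(−0.04·65))/4.15 = 0.2245
IBU = (7.1/100)·57·0.2245·1000/21.9 = 41.4894
BU:GU = 41.4894/55

0.7544


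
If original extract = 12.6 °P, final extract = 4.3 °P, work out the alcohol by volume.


SG = 259/(259 − P);  ABV = (OG − FG)·131.25
OG = 259/(259 − 12.6) = 1.0511
FG = 259/(259 − 4.3) = 1.0169
ABV = (1.0511 − 1.0169)·131.25

4.4958 % ABV


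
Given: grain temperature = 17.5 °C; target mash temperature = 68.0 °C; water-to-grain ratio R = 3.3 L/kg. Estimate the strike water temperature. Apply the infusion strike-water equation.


T_strike = (0.41/R)·(T_mash − T_grain) + T_mash
T_strike = (0.41/3.3)·(68.0 − 17.5) + 68.0

74.2742 °C


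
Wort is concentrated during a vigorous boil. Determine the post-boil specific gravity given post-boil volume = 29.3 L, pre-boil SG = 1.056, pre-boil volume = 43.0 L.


SG_post = 1 + (SG_pre − 1)·V_pre/V_post
pts_pre = (1.056 − 1)·1000 = 56.0000
pts_post = 56.0000·43.0/29.3 = 82.1843
SG_post = 1 + 82.1843/1000

1.0822


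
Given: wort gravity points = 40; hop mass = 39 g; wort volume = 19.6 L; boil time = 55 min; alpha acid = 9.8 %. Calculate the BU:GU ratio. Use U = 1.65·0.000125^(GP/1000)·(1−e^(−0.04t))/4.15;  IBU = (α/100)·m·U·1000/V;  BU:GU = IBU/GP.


U = 1.65·0.000125^(40/1000)·(1−e^(−0.04·55))/4.15 = 0.2468
IBU = (9.8/100)·39·0.2468·1000/19.6 = 48.1221
BU:GU = 48.1221/40

1.2031


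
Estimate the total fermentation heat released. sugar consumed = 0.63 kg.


Q = m_sugar · 590 kJ/kg
Q = 0.63 · 590

371.7000 kJ


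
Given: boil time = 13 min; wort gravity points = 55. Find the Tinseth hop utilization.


U = 1.65·0.000125^(GP/1000) · (1 − e^(−0.04·t))/4.15
bigness = 1.65·0.000125^(55/1000) = 1.0065
boil_factor = (1 − e^(−0.04·13))/4.15 = 0.0977
U = 1.0065 · 0.0977

0.0983


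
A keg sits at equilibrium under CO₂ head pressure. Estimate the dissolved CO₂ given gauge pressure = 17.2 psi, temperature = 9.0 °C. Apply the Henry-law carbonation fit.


vols = (P + 14.695)·(0.01821 + 0.09011·e^(−0.04·T))
vols = (17.2 + 14.695)·(0.01821 + 0.09011·e^(−0.04·9.0))

2.5860 volumes


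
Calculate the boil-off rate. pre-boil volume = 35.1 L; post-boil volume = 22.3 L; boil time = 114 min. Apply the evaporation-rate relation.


rate = (V_pre − V_post) / (t_min/60)
rate = (35.1 − 22.3) / (114/60)

6.7368 L/hr


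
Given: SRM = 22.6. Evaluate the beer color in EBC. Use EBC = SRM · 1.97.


EBC = 22.6 · 1.97

44.5220 EBC


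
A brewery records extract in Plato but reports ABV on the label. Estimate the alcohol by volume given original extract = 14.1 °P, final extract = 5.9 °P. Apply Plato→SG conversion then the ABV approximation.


SG = 259/(259 − P);  ABV = (OG − FG)·131.25
OG = 259/(259 − 14.1) = 1.0576
FG = 259/(259 − 5.9) = 1.0233
ABV = (1.0576 − 1.0233)·131.25

4.4971 % ABV


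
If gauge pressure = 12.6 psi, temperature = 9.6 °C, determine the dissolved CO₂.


vols = (P + 14.695)·(0.01821 + 0.09011·e^(−0.04·T))
vols = (12.6 + 14.695)·(0.01821 + 0.09011·e^(−0.04·9.6))

2.1723 volumes


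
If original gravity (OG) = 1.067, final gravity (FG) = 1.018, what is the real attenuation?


AA = (OG−FG)/(OG−1)·100;  RA = AA·0.8192
AA = (1.067 − 1.018)/(1.067 − 1)·100 = 73.1343
RA = 73.1343·0.8192

59.9116 %


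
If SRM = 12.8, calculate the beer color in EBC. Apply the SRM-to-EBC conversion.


EBC = SRM · 1.97
EBC = 12.8 · 1.97

25.2160 EBC


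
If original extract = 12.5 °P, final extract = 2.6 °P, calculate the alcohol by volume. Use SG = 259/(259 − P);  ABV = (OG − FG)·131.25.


OG = 259/(259 − 12.5) = 1.0507
FG = 259/(259 − 2.6) = 1.0101
ABV = (1.0507 − 1.0101)·131.25

5.3248 % ABV


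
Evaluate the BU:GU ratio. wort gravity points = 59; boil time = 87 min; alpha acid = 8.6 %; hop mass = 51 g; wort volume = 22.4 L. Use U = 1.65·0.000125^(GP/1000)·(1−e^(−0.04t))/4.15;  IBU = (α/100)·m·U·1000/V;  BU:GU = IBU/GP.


U = 1.65·0.000125^(59/1000)·(1−e^(−0.04·87))/4.15 = 0.2268
IBU = (8.6/100)·51·0.2268·1000/22.4 = 44.4001
BU:GU = 44.4001/59

0.7525


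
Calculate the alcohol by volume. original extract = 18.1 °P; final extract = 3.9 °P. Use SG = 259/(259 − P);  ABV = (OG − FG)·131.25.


OG = 259/(259 − 18.1) = 1.0751
FG = 259/(259 − 3.9) = 1.0153
ABV = (1.0751 − 1.0153)·131.25

7.8549 % ABV


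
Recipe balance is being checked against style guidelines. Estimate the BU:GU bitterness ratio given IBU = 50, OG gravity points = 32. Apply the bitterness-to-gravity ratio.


BU:GU = IBU / OG_points
BU:GU = 50 / 32

1.5625


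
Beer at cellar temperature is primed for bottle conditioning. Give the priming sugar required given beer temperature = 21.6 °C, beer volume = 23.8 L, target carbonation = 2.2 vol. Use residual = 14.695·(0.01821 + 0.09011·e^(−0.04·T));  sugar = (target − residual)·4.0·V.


residual = 14.695·(0.01821 + 0.09011·e^(−0.04·21.6)) = 0.8257
sugar = (2.2 − 0.8257)·4.0·23.8

130.8337 g


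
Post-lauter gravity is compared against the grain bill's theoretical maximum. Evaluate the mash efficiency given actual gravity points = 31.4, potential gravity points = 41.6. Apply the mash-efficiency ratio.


efficiency = actual / potential × 100
efficiency = 31.4 / 41.6 × 100

75.4808 %


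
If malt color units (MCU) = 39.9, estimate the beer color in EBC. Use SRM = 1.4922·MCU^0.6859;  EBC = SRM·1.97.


SRM = 1.4922·39.9^0.6859 = 18.7040
EBC = 18.7040·1.97

36.8469 EBC


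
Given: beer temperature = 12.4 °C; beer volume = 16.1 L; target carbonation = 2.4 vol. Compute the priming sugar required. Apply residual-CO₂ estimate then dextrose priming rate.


residual = 14.695·(0.01821 + 0.09011·e^(−0.04·T));  sugar = (target − residual)·4.0·V
residual = 14.695·(0.01821 + 0.09011·e^(−0.04·12.4)) = 1.0740
sugar = (2.4 − 1.0740)·4.0·16.1

85.3968 g


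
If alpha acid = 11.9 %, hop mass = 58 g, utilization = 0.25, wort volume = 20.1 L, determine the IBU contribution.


IBU = (α/100)·mass·U·1000 / V
IBU = (11.9/100)·58·0.25·1000 / 20.1

85.8458 IBU


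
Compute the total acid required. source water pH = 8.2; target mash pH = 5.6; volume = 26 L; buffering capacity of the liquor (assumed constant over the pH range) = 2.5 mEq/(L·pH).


acid = buffering capacity · (pH_source − pH_target) · V
acid = 2.5 · (8.2 − 5.6) · 26

169.0000 mEq


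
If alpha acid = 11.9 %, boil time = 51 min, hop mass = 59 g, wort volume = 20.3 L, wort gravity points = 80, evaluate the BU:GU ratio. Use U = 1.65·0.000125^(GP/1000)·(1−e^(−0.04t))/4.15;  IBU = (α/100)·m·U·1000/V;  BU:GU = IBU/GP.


U = 1.65·0.000125^(80/1000)·(1−e^(−0.04·51))/4.15 = 0.1685
IBU = (11.9/100)·59·0.1685·1000/20.3 = 58.2903
BU:GU = 58.2903/80

0.7286


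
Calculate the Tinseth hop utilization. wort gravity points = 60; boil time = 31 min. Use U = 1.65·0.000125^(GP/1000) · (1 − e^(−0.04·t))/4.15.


bigness = 1.65·0.000125^(60/1000) = 0.9623
boil_factor = (1 − e^(−0.04·31))/4.15 = 0.1712
U = 0.9623 · 0.1712

0.1648


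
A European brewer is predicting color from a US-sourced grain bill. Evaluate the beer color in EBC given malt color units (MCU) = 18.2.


SRM = 1.4922·MCU^0.6859;  EBC = SRM·1.97
SRM = 1.4922·18.2^0.6859 = 10.9172
EBC = 10.9172·1.97

21.5068 EBC


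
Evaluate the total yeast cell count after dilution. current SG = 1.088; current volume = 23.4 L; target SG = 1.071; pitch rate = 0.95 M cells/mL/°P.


V_w = V·((SG_c−1)/(SG_t−1)−1);  °P = 259 − 259/SG_t;  cells = rate·(V+V_w)·°P
V_w = 23.4·((1.088−1)/(1.071−1)−1) = 5.6028
V_final = 23.4 + 5.6028 = 29.0028
°P = 259 − 259/1.071 = 17.1699
cells = 0.95·29.0028·17.1699

473.0776 billion cells


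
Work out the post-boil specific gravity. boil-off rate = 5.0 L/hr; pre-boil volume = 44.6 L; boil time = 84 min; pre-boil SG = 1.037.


V_post = V_pre − rate·(t/60);  SG_post = 1 + (SG_pre−1)·V_pre/V_post
V_post = 44.6 − 5.0·(84/60) = 37.6000
SG_post = 1 + (1.037 − 1)·44.6/37.6000

1.0439


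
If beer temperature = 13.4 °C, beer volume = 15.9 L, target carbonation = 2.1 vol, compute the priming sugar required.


residual = 14.695·(0.01821 + 0.09011·e^(−0.04·T));  sugar = (target − residual)·4.0·V
residual = 14.695·(0.01821 + 0.09011·e^(−0.04·13.4)) = 1.0423
sugar = (2.1 − 1.0423)·4.0·15.9

67.2669 g


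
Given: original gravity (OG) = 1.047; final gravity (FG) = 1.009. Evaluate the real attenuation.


AA = (OG−FG)/(OG−1)·100;  RA = AA·0.8192
AA = (1.047 − 1.009)/(1.047 − 1)·100 = 80.8511
RA = 80.8511·0.8192

66.2332 %
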